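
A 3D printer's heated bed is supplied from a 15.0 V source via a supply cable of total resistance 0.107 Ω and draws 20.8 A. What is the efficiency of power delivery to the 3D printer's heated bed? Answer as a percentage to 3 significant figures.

85.2 %

The supply cable carries the full 20.8 A.
P_line = I² R_line = (20.80)² × 0.107 = 46.29 W
P_source = V I = 15.0 × 20.80 = 312.0 W; P_load = 265.7 W
η = P_load / P_source = 265.7 / 312.0 = 0.8516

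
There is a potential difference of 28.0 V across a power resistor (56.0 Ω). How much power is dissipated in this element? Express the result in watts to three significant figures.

14.0 W

We know the drop across the element and its resistance — P = V²/R, one step.
P = (28.0 V)² / 56.0 Ω = 14.00 W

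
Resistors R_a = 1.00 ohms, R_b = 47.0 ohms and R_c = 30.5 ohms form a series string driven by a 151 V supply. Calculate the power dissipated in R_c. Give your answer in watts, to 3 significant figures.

Since the resistors are in series they all carry the loop current I = V/R_total; the power in any one is I²R.
R_total = 1.00 + 47.0 + 30.5 = 78.50 Ω
I = V / R_total = 151 / 78.50 = 1.924 A
P_R_c = I² × R_c = (1.924)² × 30.5 = 112.9 W

113 W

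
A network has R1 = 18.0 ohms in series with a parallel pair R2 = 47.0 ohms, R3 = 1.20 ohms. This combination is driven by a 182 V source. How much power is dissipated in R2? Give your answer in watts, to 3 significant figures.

Replace R2 and R3 with their parallel equivalent so the circuit becomes R1 in series with R_p.
R_p = (47.0×1.20)/(47.0+1.20) = 1.170 Ω
R_total = 18.0 + 1.170 = 19.17 Ω
I = V / R_total = 182 / 19.17 = 9.494 A
Voltage across the parallel pair: V_p = I × R_p = 9.494 × 1.170 = 11.11 V
With V_p across R2, its power is V_p²/R2.
P_R2 = (11.11)² / 47.0 = 2.626 W

2.63 W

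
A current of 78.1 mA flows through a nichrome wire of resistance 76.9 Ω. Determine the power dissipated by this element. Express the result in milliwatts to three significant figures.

469 mW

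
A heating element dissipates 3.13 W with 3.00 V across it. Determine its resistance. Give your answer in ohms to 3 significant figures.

2.88 Ω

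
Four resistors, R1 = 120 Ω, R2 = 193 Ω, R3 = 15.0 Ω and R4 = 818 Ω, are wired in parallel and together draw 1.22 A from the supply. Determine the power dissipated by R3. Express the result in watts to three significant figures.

15.0 W

Parallel branches share V, not I — compute V via R_eq, then use V²/R for the target branch.
1/R_eq = 1/120 + 1/193 + 1/15.0 + 1/818 ⇒ R_eq = 12.28 Ω
V = I_total × R_eq = 1.220 × 12.28 = 14.99 V
P_R3 = V² / R3 = (14.99)² / 15.0 = 14.97 W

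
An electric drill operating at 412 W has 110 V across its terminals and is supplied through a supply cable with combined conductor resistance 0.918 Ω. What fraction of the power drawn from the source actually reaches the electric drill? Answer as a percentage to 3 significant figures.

97.0 %

I = P / V = 412 / 110 = 3.745 A through the supply cable.
P_line = I² R_line = (3.745)² × 0.918 = 12.88 W
P_source = P_load + P_line = 412.0 + 12.88 = 424.9 W
η = P_load / P_source = 412.0 / 424.9 = 0.9697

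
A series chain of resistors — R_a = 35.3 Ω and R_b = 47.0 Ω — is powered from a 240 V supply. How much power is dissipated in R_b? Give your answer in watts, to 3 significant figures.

400 W

The current is common to all series resistors; compute it, then apply P = I²R for the target.
R_total = 35.3 + 47.0 = 82.30 Ω
I = V / R_total = 240 / 82.30 = 2.916 A
P_R_b = I² × R_b = (2.916)² × 47.0 = 399.7 W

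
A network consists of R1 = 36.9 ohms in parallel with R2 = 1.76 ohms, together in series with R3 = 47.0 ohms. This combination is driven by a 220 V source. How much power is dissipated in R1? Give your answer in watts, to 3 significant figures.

1.56 W

Reduce the parallel combination to a single R_p; the circuit then becomes R_p in series with the remaining resistor.
R_p = (36.9×1.76)/(36.9+1.76) = 1.680 Ω
R_total = R_p + 47.0 = 1.680 + 47.0 = 48.68 Ω
I = V / R_total = 220 / 48.68 = 4.519 A
Voltage across the parallel pair: V_p = I × R_p = 4.519 × 1.680 = 7.592 V
R1 has V_p across it, so P = V_p²/R1.
P_R1 = (7.592)² / 36.9 = 1.562 W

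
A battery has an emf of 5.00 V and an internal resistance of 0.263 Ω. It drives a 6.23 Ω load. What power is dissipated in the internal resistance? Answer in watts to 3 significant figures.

0.156 W

Internal loss is I²r, with I set by the total series resistance r+R.
I = ε / (r + R) = 5.00 / (0.263 + 6.23) = 0.7701 A
P_int = I² r = (0.7701)² × 0.263 = 0.1560 W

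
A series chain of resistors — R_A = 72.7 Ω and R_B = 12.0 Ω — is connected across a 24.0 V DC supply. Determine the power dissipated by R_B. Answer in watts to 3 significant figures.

0.963 W

In a series string the same current flows through every resistor — find that current, then P = I²R for the one we want.
R_total = 72.7 + 12.0 = 84.70 Ω
I = V / R_total = 24.0 / 84.70 = 0.2834 A
P_R_B = I² × R_B = (0.2834)² × 12.0 = 0.9635 W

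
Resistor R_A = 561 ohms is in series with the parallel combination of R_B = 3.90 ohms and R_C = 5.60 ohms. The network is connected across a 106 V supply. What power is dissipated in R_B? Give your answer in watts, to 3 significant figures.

First combine the parallel branches into one equivalent R_p, then R_A + R_p is a series pair.
R_p = (3.90×5.60)/(3.90+5.60) = 2.299 Ω
R_total = 561 + 2.299 = 563.3 Ω
I = V / R_total = 106 / 563.3 = 0.1882 A
Voltage across the parallel pair: V_p = I × R_p = 0.1882 × 2.299 = 0.4326 V
R_B sees V_p directly, so P = V_p² / R_B.
P_R_B = (0.4326)² / 3.90 = 0.04799 W

0.0480 W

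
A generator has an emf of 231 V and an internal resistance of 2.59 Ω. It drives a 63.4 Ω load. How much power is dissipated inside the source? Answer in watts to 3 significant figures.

31.7 W

The source's internal resistance is just another series element carrying I; its dissipation is I²r.
I = ε / (r + R) = 231 / (2.59 + 63.4) = 3.501 A
P_int = I² r = (3.501)² × 2.59 = 31.74 W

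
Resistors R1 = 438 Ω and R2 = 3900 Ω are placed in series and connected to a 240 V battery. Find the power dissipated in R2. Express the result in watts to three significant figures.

In a series string the same current flows through every resistor — find that current, then P = I²R for the one we want.
R_total = 438 + 3900 = 4338 Ω
I = V / R_total = 240 / 4338 = 0.05533 A
P_R2 = I² × R2 = (0.05533)² × 3900 = 11.94 W

11.9 W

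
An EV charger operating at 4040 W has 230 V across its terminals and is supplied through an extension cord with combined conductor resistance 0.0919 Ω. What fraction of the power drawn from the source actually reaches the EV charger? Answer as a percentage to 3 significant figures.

99.3 %

I = P / V = 4040 / 230 = 17.57 A through the extension cord.
P_line = I² R_line = (17.57)² × 0.0919 = 28.35 W
P_source = P_load + P_line = 4040 + 28.35 = 4068 W
η = P_load / P_source = 4040 / 4068 = 0.9930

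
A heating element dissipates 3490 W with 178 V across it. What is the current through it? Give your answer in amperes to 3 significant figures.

19.6 A

Rearranging the power relation for the two known quantities gives I = P / V.
I = 3490 / 178 = 19.61 A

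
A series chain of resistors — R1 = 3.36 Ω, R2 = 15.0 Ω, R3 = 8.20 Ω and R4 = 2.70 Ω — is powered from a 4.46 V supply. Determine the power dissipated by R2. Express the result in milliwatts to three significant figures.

The current is common to all series resistors; compute it, then apply P = I²R for the target.
R_total = 3.36 + 15.0 + 8.20 + 2.70 = 29.26 Ω
I = V / R_total = 4.46 / 29.26 = 0.1524 A
P_R2 = I² × R2 = (0.1524)² × 15.0 = 0.3485 W

349 mW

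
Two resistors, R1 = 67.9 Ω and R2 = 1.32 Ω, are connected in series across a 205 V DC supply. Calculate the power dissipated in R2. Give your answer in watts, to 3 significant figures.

Since the resistors are in series they all carry the loop current I = V/R_total; the power in any one is I²R.
R_total = 67.9 + 1.32 = 69.22 Ω
I = V / R_total = 205 / 69.22 = 2.962 A
P_R2 = I² × R2 = (2.962)² × 1.32 = 11.58 W

11.6 W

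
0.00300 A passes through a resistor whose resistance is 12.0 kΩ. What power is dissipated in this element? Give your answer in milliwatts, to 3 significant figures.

108 mW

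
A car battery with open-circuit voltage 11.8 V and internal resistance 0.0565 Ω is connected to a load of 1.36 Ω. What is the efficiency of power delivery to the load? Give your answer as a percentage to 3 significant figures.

The source delivers εI, of which I²R reaches the load and I²r is lost; since I is common, η = R/(R+r).
η = R / (R + r) = 1.36 / (1.36 + 0.0565) = 0.9601

96.0 %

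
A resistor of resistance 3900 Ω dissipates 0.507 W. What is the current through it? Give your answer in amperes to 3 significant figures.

0.0114 A

From P = V I = I²R = V²/R, with the two given quantities we get I = √(P / R).
I = √(0.507 / 3900) = 0.01140 A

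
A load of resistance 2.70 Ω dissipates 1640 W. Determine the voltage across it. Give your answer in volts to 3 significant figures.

Inverting the appropriate power form: V = √(P R).
V = √(1640 × 2.70) = 66.54 V

66.5 V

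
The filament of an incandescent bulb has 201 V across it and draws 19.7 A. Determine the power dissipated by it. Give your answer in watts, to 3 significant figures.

3960 W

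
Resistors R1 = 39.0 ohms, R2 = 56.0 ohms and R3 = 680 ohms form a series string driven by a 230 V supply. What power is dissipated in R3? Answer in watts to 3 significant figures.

Since the resistors are in series they all carry the loop current I = V/R_total; the power in any one is I²R.
R_total = 39.0 + 56.0 + 680 = 775.0 Ω
I = V / R_total = 230 / 775.0 = 0.2968 A
P_R3 = I² × R3 = (0.2968)² × 680 = 59.89 W

59.9 W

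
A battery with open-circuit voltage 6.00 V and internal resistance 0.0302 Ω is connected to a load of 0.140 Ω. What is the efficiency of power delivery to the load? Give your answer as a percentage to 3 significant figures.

82.3 %

The source delivers εI, of which I²R reaches the load and I²r is lost; since I is common, η = R/(R+r).
η = R / (R + r) = 0.140 / (0.140 + 0.0302) = 0.8226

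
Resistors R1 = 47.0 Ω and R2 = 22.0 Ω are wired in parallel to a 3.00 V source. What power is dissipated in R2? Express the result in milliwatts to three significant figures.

409 mW

R2 sits directly across the source, so P = V²/R with V = 3.00 V.
P_R2 = V² / R2 = (3.00)² / 22.0 Ω = 0.4091 W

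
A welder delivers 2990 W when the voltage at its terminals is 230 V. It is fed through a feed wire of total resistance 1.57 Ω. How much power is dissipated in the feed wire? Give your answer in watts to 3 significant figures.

Line loss is just I²R for the cable — we know both I and R_line directly.
I = P / V = 2990 / 230 = 13.00 A through the feed wire.
P_line = I² R_line = (13.00)² × 1.57 = 265.3 W

265 W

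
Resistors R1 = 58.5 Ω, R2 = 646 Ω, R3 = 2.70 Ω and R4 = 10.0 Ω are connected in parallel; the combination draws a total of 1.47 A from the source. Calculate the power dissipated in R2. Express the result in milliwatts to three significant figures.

14.0 mW

The branches share the same voltage, but only the total current is given — find V from the equivalent resistance first.
1/R_eq = 1/58.5 + 1/646 + 1/2.70 + 1/10.0 ⇒ R_eq = 2.045 Ω
V = I_total × R_eq = 1.470 × 2.045 = 3.006 V
P_R2 = V² / R2 = (3.006)² / 646 = 0.01399 W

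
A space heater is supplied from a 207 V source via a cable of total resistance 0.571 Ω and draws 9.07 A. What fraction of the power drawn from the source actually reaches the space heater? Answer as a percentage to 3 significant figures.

The cable carries the full 9.07 A.
P_line = I² R_line = (9.070)² × 0.571 = 46.97 W
P_source = V I = 207 × 9.070 = 1877 W; P_load = 1831 W
η = P_load / P_source = 1831 / 1877 = 0.9750

97.5 %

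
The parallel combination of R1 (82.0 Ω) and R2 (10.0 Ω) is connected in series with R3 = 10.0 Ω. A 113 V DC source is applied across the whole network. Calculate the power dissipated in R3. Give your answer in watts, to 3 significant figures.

Combine R1 and R2 into their parallel equivalent first, reducing the network to two series resistors.
R_p = (82.0×10.0)/(82.0+10.0) = 8.913 Ω
R_total = R_p + 10.0 = 8.913 + 10.0 = 18.91 Ω
I = V / R_total = 113 / 18.91 = 5.975 A
R3 carries the full series current, so P = I²R.
P_R3 = (5.975)² × 10.0 = 357.0 W

357 W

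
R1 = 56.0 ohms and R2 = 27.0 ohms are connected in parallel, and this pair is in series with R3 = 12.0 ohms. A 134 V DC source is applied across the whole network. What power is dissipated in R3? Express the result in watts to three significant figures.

Combine R1 and R2 into their parallel equivalent first, reducing the network to two series resistors.
R_p = (56.0×27.0)/(56.0+27.0) = 18.22 Ω
R_total = R_p + 12.0 = 18.22 + 12.0 = 30.22 Ω
I = V / R_total = 134 / 30.22 = 4.435 A
R3 carries the full series current, so P = I²R.
P_R3 = (4.435)² × 12.0 = 236.0 W

236 W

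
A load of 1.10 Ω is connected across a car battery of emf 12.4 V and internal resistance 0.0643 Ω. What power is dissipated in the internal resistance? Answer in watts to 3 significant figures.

7.29 W

The source's internal resistance is just another series element carrying I; its dissipation is I²r.
I = ε / (r + R) = 12.4 / (0.0643 + 1.10) = 10.65 A
P_int = I² r = (10.65)² × 0.0643 = 7.293 W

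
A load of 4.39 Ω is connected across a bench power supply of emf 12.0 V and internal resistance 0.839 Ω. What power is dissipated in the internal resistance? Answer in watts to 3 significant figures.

4.42 W

r is in series with the load, so it carries the full circuit current — the loss in it is I²r.
I = ε / (r + R) = 12.0 / (0.839 + 4.39) = 2.295 A
P_int = I² r = (2.295)² × 0.839 = 4.419 W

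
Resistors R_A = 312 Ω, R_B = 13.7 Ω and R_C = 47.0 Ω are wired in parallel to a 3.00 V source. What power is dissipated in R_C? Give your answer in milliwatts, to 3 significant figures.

191 mW

The supply voltage appears across each parallel branch — just use P = V²/R_C.
P_R_C = V² / R_C = (3.00)² / 47.0 Ω = 0.1915 W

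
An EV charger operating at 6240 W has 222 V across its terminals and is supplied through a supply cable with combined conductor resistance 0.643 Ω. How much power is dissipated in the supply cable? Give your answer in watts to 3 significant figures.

508 W

The supply cable is a series resistance carrying the load current; its dissipation is I²R_line.
I = P / V = 6240 / 222 = 28.11 A through the supply cable.
P_line = I² R_line = (28.11)² × 0.643 = 508.0 W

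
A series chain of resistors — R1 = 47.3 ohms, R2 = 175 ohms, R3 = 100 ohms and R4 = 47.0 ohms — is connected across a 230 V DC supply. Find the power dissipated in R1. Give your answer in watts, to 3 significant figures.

Series elements share the same current, so find I first, then use P = I²R.
R_total = 47.3 + 175 + 100 + 47.0 = 369.3 Ω
I = V / R_total = 230 / 369.3 = 0.6228 A
P_R1 = I² × R1 = (0.6228)² × 47.3 = 18.35 W

18.3 W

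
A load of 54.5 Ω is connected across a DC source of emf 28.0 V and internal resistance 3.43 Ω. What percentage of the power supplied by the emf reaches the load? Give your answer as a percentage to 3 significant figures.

Efficiency is P_load / P_total. With a series r and R sharing the same I, P = I²R for each, so η = R/(R+r).
η = R / (R + r) = 54.5 / (54.5 + 3.43) = 0.9408

94.1 %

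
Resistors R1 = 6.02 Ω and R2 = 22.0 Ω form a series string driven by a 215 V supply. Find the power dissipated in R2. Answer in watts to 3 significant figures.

The current is common to all series resistors; compute it, then apply P = I²R for the target.
R_total = 6.02 + 22.0 = 28.02 Ω
I = V / R_total = 215 / 28.02 = 7.673 A
P_R2 = I² × R2 = (7.673)² × 22.0 = 1295 W

1300 W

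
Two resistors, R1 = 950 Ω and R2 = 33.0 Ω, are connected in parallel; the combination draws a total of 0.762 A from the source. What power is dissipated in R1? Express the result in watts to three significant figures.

0.622 W

We need the common branch voltage; get it from I_total × R_eq, then P = V²/R for the branch.
1/R_eq = 1/950 + 1/33.0 ⇒ R_eq = 31.89 Ω
V = I_total × R_eq = 0.7620 × 31.89 = 24.30 V
P_R1 = V² / R1 = (24.30)² / 950 = 0.6217 W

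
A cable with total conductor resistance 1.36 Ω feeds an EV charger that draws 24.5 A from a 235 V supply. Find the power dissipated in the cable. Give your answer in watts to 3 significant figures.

816 W

Only the current and the line resistance are needed for the I²R loss.
The cable carries the full 24.5 A.
P_line = I² R_line = (24.50)² × 1.36 = 816.3 W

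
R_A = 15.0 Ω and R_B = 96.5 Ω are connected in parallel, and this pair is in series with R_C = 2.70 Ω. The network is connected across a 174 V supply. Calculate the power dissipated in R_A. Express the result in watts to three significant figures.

Collapse the R_A‖R_B pair into one equivalent R_p; then R_p and R_C form a series string.
R_p = (15.0×96.5)/(15.0+96.5) = 12.98 Ω
R_total = R_p + 2.70 = 12.98 + 2.70 = 15.68 Ω
I = V / R_total = 174 / 15.68 = 11.10 A
Voltage across the parallel pair: V_p = I × R_p = 11.10 × 12.98 = 144.0 V
R_A sits across V_p; its power is V_p²/R.
P_R_A = (144.0)² / 15.0 = 1383 W

1380 W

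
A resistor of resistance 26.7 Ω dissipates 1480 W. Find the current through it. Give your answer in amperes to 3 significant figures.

7.45 A

Inverting the appropriate power form: I = √(P / R).
I = √(1480 / 26.7) = 7.445 A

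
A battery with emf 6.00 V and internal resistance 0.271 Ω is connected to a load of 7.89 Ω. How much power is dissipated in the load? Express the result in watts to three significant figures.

With r and R in series, I = ε/(r+R); the load dissipates I²R.
I = ε / (r + R) = 6.00 / (0.271 + 7.89) = 0.7352 A
P_load = I² R = (0.7352)² × 7.89 = 4.265 W

4.26 W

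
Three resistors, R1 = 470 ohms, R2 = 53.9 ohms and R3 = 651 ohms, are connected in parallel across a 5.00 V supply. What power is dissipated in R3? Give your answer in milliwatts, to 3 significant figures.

38.4 mW

Every branch has 5.00 V across it, so for R3 the power is simply V²/R.
P_R3 = V² / R3 = (5.00)² / 651 Ω = 0.03840 W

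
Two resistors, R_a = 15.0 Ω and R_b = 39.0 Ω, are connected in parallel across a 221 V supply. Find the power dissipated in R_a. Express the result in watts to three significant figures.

3260 W

The supply voltage appears across each parallel branch — just use P = V²/R_a.
P_R_a = V² / R_a = (221)² / 15.0 Ω = 3256 W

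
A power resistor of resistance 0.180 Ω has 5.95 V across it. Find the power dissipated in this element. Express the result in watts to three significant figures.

197 W

We know the drop across the element and its resistance — P = V²/R, one step.
P = (5.95 V)² / 0.180 Ω = 196.7 W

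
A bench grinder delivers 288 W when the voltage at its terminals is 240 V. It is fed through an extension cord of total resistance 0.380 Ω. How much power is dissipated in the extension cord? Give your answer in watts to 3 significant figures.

0.547 W

Line loss is just I²R for the cable — we know both I and R_line directly.
I = P / V = 288 / 240 = 1.200 A through the extension cord.
P_line = I² R_line = (1.200)² × 0.380 = 0.5472 W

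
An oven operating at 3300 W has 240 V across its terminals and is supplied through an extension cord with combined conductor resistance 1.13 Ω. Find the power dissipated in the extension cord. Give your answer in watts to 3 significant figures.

Line loss is just I²R for the cable — we know both I and R_line directly.
I = P / V = 3300 / 240 = 13.75 A through the extension cord.
P_line = I² R_line = (13.75)² × 1.13 = 213.6 W

214 W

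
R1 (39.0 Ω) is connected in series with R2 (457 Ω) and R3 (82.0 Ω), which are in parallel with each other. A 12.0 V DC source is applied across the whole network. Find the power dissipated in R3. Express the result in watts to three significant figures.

Collapse R2‖R3 to a single equivalent, reducing the network to two series elements.
R_p = (457×82.0)/(457+82.0) = 69.53 Ω
R_total = 39.0 + 69.53 = 108.5 Ω
I = V / R_total = 12.0 / 108.5 = 0.1106 A
Voltage across the parallel pair: V_p = I × R_p = 0.1106 × 69.53 = 7.688 V
R3 is across V_p, so use P = V²/R for that branch.
P_R3 = (7.688)² / 82.0 = 0.7207 W

0.721 W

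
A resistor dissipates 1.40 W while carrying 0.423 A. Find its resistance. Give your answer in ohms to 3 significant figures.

7.82 Ω

The two known quantities fix the third via R = P / I².
R = 1.40 / (0.4230)² = 7.824 Ω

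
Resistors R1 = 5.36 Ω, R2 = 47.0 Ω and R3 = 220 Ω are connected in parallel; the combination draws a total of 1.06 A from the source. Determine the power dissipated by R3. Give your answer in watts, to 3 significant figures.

We need the common branch voltage; get it from I_total × R_eq, then P = V²/R for the branch.
1/R_eq = 1/5.36 + 1/47.0 + 1/220 ⇒ R_eq = 4.708 Ω
V = I_total × R_eq = 1.060 × 4.708 = 4.991 V
P_R3 = V² / R3 = (4.991)² / 220 = 0.1132 W

0.113 W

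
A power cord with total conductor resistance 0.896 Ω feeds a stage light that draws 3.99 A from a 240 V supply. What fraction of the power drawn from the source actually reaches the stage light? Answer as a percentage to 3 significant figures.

The power cord carries the full 3.99 A.
P_line = I² R_line = (3.990)² × 0.896 = 14.26 W
P_source = V I = 240 × 3.990 = 957.6 W; P_load = 943.3 W
η = P_load / P_source = 943.3 / 957.6 = 0.9851

98.5 %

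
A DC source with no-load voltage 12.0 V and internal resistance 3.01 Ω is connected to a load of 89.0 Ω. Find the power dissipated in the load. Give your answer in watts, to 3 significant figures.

1.51 W

The internal resistance and the load are in series, so the same I flows through both; get I from ε/(r+R), then I²R for the load.
I = ε / (r + R) = 12.0 / (3.01 + 89.0) = 0.1304 A
P_load = I² R = (0.1304)² × 89.0 = 1.514 W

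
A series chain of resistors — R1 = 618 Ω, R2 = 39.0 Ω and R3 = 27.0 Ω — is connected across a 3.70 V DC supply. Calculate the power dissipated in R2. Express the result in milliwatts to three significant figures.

1.14 mW

Since the resistors are in series they all carry the loop current I = V/R_total; the power in any one is I²R.
R_total = 618 + 39.0 + 27.0 = 684.0 Ω
I = V / R_total = 3.70 / 684.0 = 0.005409 A
P_R2 = I² × R2 = (0.005409)² × 39.0 = 0.001141 W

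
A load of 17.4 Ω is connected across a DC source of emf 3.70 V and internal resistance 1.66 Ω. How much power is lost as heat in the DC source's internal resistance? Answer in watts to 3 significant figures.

The source's internal resistance is just another series element carrying I; its dissipation is I²r.
I = ε / (r + R) = 3.70 / (1.66 + 17.4) = 0.1941 A
P_int = I² r = (0.1941)² × 1.66 = 0.06256 W

0.0626 W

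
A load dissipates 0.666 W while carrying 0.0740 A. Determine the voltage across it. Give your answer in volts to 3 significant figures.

Rearranging the power relation for the two known quantities gives V = P / I.
V = 0.666 / 0.07400 = 9.000 V

9.00 V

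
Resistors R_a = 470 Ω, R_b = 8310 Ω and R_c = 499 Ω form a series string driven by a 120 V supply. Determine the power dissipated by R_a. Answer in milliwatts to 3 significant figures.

Since the resistors are in series they all carry the loop current I = V/R_total; the power in any one is I²R.
R_total = 470 + 8310 + 499 = 9279 Ω
I = V / R_total = 120 / 9279 = 0.01293 A
P_R_a = I² × R_a = (0.01293)² × 470 = 0.07861 W

78.6 mW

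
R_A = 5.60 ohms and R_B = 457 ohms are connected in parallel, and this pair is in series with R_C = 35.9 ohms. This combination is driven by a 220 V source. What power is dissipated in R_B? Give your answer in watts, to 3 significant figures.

1.89 W

Collapse the R_A‖R_B pair into one equivalent R_p; then R_p and R_C form a series string.
R_p = (5.60×457)/(5.60+457) = 5.532 Ω
R_total = R_p + 35.9 = 5.532 + 35.9 = 41.43 Ω
I = V / R_total = 220 / 41.43 = 5.310 A
Voltage across the parallel pair: V_p = I × R_p = 5.310 × 5.532 = 29.38 V
Use P = V²/R for R_B with V = V_p.
P_R_B = (29.38)² / 457 = 1.888 W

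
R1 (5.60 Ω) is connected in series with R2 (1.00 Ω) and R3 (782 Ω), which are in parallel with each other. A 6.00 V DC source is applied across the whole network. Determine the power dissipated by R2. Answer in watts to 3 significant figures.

0.825 W

Replace R2 and R3 with their parallel equivalent so the circuit becomes R1 in series with R_p.
R_p = (1.00×782)/(1.00+782) = 0.9987 Ω
R_total = 5.60 + 0.9987 = 6.599 Ω
I = V / R_total = 6.00 / 6.599 = 0.9093 A
Voltage across the parallel pair: V_p = I × R_p = 0.9093 × 0.9987 = 0.9081 V
R2 sees V_p directly, so P = V_p² / R2.
P_R2 = (0.9081)² / 1.00 = 0.8247 W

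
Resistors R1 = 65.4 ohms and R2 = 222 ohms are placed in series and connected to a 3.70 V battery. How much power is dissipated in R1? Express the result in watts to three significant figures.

0.0108 W

Every series element carries the same I. Get I from the total resistance, then P = I² × R1.
R_total = 65.4 + 222 = 287.4 Ω
I = V / R_total = 3.70 / 287.4 = 0.01287 A
P_R1 = I² × R1 = (0.01287)² × 65.4 = 0.01084 W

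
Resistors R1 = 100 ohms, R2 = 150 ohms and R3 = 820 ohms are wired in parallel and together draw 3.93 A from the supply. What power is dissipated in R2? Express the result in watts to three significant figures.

We need the common branch voltage; get it from I_total × R_eq, then P = V²/R for the branch.
1/R_eq = 1/100 + 1/150 + 1/820 ⇒ R_eq = 55.91 Ω
V = I_total × R_eq = 3.930 × 55.91 = 219.7 V
P_R2 = V² / R2 = (219.7)² / 150 = 321.9 W

322 W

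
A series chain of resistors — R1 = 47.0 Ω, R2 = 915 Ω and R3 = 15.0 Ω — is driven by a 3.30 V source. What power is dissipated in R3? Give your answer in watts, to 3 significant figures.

0.000171 W

In a series string the same current flows through every resistor — find that current, then P = I²R for the one we want.
R_total = 47.0 + 915 + 15.0 = 977.0 Ω
I = V / R_total = 3.30 / 977.0 = 0.003378 A
P_R3 = I² × R3 = (0.003378)² × 15.0 = 0.0001711 W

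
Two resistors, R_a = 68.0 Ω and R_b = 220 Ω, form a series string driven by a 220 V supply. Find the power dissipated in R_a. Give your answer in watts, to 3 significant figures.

39.7 W

In a series string the same current flows through every resistor — find that current, then P = I²R for the one we want.
R_total = 68.0 + 220 = 288.0 Ω
I = V / R_total = 220 / 288.0 = 0.7639 A
P_R_a = I² × R_a = (0.7639)² × 68.0 = 39.68 W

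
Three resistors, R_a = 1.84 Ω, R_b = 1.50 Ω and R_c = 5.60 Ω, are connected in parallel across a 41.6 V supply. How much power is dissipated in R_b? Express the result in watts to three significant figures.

1150 W

The supply voltage appears across each parallel branch — just use P = V²/R_b.
P_R_b = V² / R_b = (41.6)² / 1.50 Ω = 1154 W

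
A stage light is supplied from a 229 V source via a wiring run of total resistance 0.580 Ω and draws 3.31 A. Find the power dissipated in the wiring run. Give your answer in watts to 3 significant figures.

6.35 W

Line loss is just I²R for the cable — we know both I and R_line directly.
The wiring run carries the full 3.31 A.
P_line = I² R_line = (3.310)² × 0.580 = 6.355 W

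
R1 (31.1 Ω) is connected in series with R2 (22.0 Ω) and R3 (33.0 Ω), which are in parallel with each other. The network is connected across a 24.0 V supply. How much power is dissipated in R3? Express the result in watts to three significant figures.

1.55 W

Replace R2 and R3 with their parallel equivalent so the circuit becomes R1 in series with R_p.
R_p = (22.0×33.0)/(22.0+33.0) = 13.20 Ω
R_total = 31.1 + 13.20 = 44.30 Ω
I = V / R_total = 24.0 / 44.30 = 0.5418 A
Voltage across the parallel pair: V_p = I × R_p = 0.5418 × 13.20 = 7.151 V
R3 sees V_p directly, so P = V_p² / R3.
P_R3 = (7.151)² / 33.0 = 1.550 W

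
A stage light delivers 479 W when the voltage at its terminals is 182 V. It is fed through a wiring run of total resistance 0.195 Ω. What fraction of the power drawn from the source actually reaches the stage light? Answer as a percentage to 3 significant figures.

99.7 %

I = P / V = 479 / 182 = 2.632 A through the wiring run.
P_line = I² R_line = (2.632)² × 0.195 = 1.351 W
P_source = P_load + P_line = 479.0 + 1.351 = 480.4 W
η = P_load / P_source = 479.0 / 480.4 = 0.9972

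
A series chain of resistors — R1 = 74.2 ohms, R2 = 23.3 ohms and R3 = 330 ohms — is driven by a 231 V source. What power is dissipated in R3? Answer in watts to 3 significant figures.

Since the resistors are in series they all carry the loop current I = V/R_total; the power in any one is I²R.
R_total = 74.2 + 23.3 + 330 = 427.5 Ω
I = V / R_total = 231 / 427.5 = 0.5404 A
P_R3 = I² × R3 = (0.5404)² × 330 = 96.35 W

96.4 W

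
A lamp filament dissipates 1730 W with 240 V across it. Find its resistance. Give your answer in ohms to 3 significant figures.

The two known quantities fix the third via R = V² / P.
R = (240)² / 1730 = 33.29 Ω

33.3 Ω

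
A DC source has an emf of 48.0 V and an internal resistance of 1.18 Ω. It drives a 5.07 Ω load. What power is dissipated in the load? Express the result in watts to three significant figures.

299 W

The internal resistance and the load are in series, so the same I flows through both; get I from ε/(r+R), then I²R for the load.
I = ε / (r + R) = 48.0 / (1.18 + 5.07) = 7.680 A
P_load = I² R = (7.680)² × 5.07 = 299.0 W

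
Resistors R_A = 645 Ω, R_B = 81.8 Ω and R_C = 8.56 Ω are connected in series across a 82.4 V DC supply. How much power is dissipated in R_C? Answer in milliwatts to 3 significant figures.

Since the resistors are in series they all carry the loop current I = V/R_total; the power in any one is I²R.
R_total = 645 + 81.8 + 8.56 = 735.4 Ω
I = V / R_total = 82.4 / 735.4 = 0.1121 A
P_R_C = I² × R_C = (0.1121)² × 8.56 = 0.1075 W

107 mW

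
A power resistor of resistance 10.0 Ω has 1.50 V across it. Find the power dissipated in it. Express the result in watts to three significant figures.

0.225 W

We know the drop across the element and its resistance — P = V²/R, one step.
P = (1.50 V)² / 10.0 Ω = 0.2250 W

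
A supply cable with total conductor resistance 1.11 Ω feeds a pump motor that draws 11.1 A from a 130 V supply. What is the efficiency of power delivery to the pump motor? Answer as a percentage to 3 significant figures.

The supply cable carries the full 11.1 A.
P_line = I² R_line = (11.10)² × 1.11 = 136.8 W
P_source = V I = 130 × 11.10 = 1443 W; P_load = 1306 W
η = P_load / P_source = 1306 / 1443 = 0.9052

90.5 %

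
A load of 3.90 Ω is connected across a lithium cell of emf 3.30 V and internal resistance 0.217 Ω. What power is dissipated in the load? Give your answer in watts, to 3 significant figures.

2.51 W

The internal resistance and the load are in series, so the same I flows through both; get I from ε/(r+R), then I²R for the load.
I = ε / (r + R) = 3.30 / (0.217 + 3.90) = 0.8016 A
P_load = I² R = (0.8016)² × 3.90 = 2.506 W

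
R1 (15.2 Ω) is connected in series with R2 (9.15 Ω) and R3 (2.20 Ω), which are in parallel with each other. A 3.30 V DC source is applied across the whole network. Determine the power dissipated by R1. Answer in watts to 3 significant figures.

Collapse R2‖R3 to a single equivalent, reducing the network to two series elements.
R_p = (9.15×2.20)/(9.15+2.20) = 1.774 Ω
R_total = 15.2 + 1.774 = 16.97 Ω
I = V / R_total = 3.30 / 16.97 = 0.1944 A
R1 is in the main series path, so its power is I²R1.
P_R1 = (0.1944)² × 15.2 = 0.5745 W

0.575 W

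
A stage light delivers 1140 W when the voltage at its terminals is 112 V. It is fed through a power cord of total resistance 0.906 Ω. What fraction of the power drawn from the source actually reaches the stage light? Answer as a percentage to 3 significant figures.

92.4 %

I = P / V = 1140 / 112 = 10.18 A through the power cord.
P_line = I² R_line = (10.18)² × 0.906 = 93.86 W
P_source = P_load + P_line = 1140 + 93.86 = 1234 W
η = P_load / P_source = 1140 / 1234 = 0.9239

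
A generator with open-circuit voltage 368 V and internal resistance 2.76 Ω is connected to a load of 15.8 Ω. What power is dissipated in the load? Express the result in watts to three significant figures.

Find the circuit current first, then P = I²R for the load (series elements share I).
I = ε / (r + R) = 368 / (2.76 + 15.8) = 19.83 A
P_load = I² R = (19.83)² × 15.8 = 6212 W

6210 W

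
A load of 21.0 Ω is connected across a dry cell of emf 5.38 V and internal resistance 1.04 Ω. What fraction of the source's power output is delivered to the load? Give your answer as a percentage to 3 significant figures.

95.3 %

η = P_load/(P_load+P_int) = I²R/(I²R+I²r) = R/(R+r) — the I² cancels for series elements.
η = R / (R + r) = 21.0 / (21.0 + 1.04) = 0.9528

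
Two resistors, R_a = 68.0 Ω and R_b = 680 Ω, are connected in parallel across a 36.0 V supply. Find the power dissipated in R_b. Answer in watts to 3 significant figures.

Each parallel branch sees the full supply voltage, so P = V²/R applies directly to the target branch.
P_R_b = V² / R_b = (36.0)² / 680 Ω = 1.906 W

1.91 W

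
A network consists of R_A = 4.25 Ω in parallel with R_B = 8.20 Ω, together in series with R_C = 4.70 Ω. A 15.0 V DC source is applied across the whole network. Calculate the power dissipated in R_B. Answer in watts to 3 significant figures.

3.82 W

First find R_p for the parallel pair, then treat R_p + R_C as a series loop.
R_p = (4.25×8.20)/(4.25+8.20) = 2.799 Ω
R_total = R_p + 4.70 = 2.799 + 4.70 = 7.499 Ω
I = V / R_total = 15.0 / 7.499 = 2.000 A
Voltage across the parallel pair: V_p = I × R_p = 2.000 × 2.799 = 5.599 V
Use P = V²/R for R_B with V = V_p.
P_R_B = (5.599)² / 8.20 = 3.823 W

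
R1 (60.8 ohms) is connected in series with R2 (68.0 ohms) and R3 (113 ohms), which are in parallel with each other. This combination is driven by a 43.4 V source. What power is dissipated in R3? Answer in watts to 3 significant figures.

First combine the parallel branches into one equivalent R_p, then R1 + R_p is a series pair.
R_p = (68.0×113)/(68.0+113) = 42.45 Ω
R_total = 60.8 + 42.45 = 103.3 Ω
I = V / R_total = 43.4 / 103.3 = 0.4203 A
Voltage across the parallel pair: V_p = I × R_p = 0.4203 × 42.45 = 17.84 V
R3 is across V_p, so use P = V²/R for that branch.
P_R3 = (17.84)² / 113 = 2.818 W

2.82 W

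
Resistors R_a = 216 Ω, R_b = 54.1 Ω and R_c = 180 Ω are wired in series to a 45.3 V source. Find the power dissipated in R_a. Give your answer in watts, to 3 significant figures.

In a series string the same current flows through every resistor — find that current, then P = I²R for the one we want.
R_total = 216 + 54.1 + 180 = 450.1 Ω
I = V / R_total = 45.3 / 450.1 = 0.1006 A
P_R_a = I² × R_a = (0.1006)² × 216 = 2.188 W

2.19 W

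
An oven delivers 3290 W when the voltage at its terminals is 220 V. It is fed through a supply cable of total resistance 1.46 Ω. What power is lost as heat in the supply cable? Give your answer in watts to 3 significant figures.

327 W

The supply cable and load are in series, so the same current flows in both; the loss is I²R_line.
I = P / V = 3290 / 220 = 14.95 A through the supply cable.
P_line = I² R_line = (14.95)² × 1.46 = 326.5 W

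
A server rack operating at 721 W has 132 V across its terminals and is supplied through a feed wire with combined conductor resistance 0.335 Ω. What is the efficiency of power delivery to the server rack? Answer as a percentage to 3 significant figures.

98.6 %

I = P / V = 721 / 132 = 5.462 A through the feed wire.
P_line = I² R_line = (5.462)² × 0.335 = 9.995 W
P_source = P_load + P_line = 721.0 + 9.995 = 731.0 W
η = P_load / P_source = 721.0 / 731.0 = 0.9863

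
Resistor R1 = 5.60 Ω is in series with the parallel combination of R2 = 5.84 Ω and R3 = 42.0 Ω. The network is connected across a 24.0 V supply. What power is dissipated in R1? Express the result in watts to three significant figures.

Collapse R2‖R3 to a single equivalent, reducing the network to two series elements.
R_p = (5.84×42.0)/(5.84+42.0) = 5.127 Ω
R_total = 5.60 + 5.127 = 10.73 Ω
I = V / R_total = 24.0 / 10.73 = 2.237 A
All the current flows through R1; use P = I²R.
P_R1 = (2.237)² × 5.60 = 28.03 W

28.0 W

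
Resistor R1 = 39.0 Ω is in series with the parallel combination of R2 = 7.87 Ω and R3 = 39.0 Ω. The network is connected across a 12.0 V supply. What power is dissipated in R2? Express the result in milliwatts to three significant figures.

378 mW

First combine the parallel branches into one equivalent R_p, then R1 + R_p is a series pair.
R_p = (7.87×39.0)/(7.87+39.0) = 6.549 Ω
R_total = 39.0 + 6.549 = 45.55 Ω
I = V / R_total = 12.0 / 45.55 = 0.2635 A
Voltage across the parallel pair: V_p = I × R_p = 0.2635 × 6.549 = 1.725 V
R2 is across V_p, so use P = V²/R for that branch.
P_R2 = (1.725)² / 7.87 = 0.3782 W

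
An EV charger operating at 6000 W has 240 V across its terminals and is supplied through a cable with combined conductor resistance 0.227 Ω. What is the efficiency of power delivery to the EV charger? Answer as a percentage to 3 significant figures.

97.7 %

I = P / V = 6000 / 240 = 25.00 A through the cable.
P_line = I² R_line = (25.00)² × 0.227 = 141.9 W
P_source = P_load + P_line = 6000 + 141.9 = 6142 W
η = P_load / P_source = 6000 / 6142 = 0.9769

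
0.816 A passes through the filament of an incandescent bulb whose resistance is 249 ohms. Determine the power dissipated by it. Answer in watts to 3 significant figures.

Knowing I and R, the power is just I²R — no need to find V first.
P = (0.8160 A)² × 249 Ω = 165.8 W

166 W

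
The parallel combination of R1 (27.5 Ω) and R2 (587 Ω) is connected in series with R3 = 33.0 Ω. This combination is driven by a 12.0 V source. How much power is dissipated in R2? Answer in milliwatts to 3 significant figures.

Combine R1 and R2 into their parallel equivalent first, reducing the network to two series resistors.
R_p = (27.5×587)/(27.5+587) = 26.27 Ω
R_total = R_p + 33.0 = 26.27 + 33.0 = 59.27 Ω
I = V / R_total = 12.0 / 59.27 = 0.2025 A
Voltage across the parallel pair: V_p = I × R_p = 0.2025 × 26.27 = 5.319 V
Use P = V²/R for R2 with V = V_p.
P_R2 = (5.319)² / 587 = 0.04819 W

48.2 mW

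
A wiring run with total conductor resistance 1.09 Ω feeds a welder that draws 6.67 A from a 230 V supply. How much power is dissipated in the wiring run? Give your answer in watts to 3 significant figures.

48.5 W

Only the current and the line resistance are needed for the I²R loss.
The wiring run carries the full 6.67 A.
P_line = I² R_line = (6.670)² × 1.09 = 48.49 W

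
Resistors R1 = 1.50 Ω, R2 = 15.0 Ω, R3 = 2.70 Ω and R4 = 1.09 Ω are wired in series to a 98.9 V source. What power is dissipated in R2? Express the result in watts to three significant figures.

Series elements share the same current, so find I first, then use P = I²R.
R_total = 1.50 + 15.0 + 2.70 + 1.09 = 20.29 Ω
I = V / R_total = 98.9 / 20.29 = 4.874 A
P_R2 = I² × R2 = (4.874)² × 15.0 = 356.4 W

356 W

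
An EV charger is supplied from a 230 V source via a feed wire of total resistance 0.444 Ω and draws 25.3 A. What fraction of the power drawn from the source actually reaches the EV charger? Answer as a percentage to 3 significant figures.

95.1 %

The feed wire carries the full 25.3 A.
P_line = I² R_line = (25.30)² × 0.444 = 284.2 W
P_source = V I = 230 × 25.30 = 5819 W; P_load = 5535 W
η = P_load / P_source = 5535 / 5819 = 0.9512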